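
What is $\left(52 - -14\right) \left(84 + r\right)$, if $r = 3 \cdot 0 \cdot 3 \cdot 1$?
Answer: $5544$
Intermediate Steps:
$r = 0$ ($r = 0 \cdot 3 \cdot 1 = 0 \cdot 1 = 0$)
$\left(52 - -14\right) \left(84 + r\right) = \left(52 - -14\right) \left(84 + 0\right) = \left(52 + 14\right) 84 = 66 \cdot 84 = 5544$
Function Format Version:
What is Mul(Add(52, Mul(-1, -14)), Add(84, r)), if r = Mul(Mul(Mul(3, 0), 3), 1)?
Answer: 5544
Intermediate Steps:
r = 0 (r = Mul(Mul(0, 3), 1) = Mul(0, 1) = 0)
Mul(Add(52, Mul(-1, -14)), Add(84, r)) = Mul(Add(52, Mul(-1, -14)), Add(84, 0)) = Mul(Add(52, 14), 84) = Mul(66, 84) = 5544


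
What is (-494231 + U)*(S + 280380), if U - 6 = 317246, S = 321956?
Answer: -106600822944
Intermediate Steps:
U = 317252 (U = 6 + 317246 = 317252)
(-494231 + U)*(S + 280380) = (-494231 + 317252)*(321956 + 280380) = -176979*602336 = -106600822944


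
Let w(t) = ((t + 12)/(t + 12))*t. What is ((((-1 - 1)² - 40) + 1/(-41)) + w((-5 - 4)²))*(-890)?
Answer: -1641160/41 ≈ -40028.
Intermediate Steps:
w(t) = t (w(t) = ((12 + t)/(12 + t))*t = 1*t = t)
((((-1 - 1)² - 40) + 1/(-41)) + w((-5 - 4)²))*(-890) = ((((-1 - 1)² - 40) + 1/(-41)) + (-5 - 4)²)*(-890) = ((((-2)² - 40) - 1/41) + (-9)²)*(-890) = (((4 - 40) - 1/41) + 81)*(-890) = ((-36 - 1/41) + 81)*(-890) = (-1477/41 + 81)*(-890) = (1844/41)*(-890) = -1641160/41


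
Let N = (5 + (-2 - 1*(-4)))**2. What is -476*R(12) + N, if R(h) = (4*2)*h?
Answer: -45647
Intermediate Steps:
N = 49 (N = (5 + (-2 + 4))**2 = (5 + 2)**2 = 7**2 = 49)
R(h) = 8*h
-476*R(12) + N = -3808*12 + 49 = -476*96 + 49 = -45696 + 49 = -45647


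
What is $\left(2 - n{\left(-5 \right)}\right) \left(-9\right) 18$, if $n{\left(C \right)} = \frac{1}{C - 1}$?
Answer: $-351$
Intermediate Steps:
$n{\left(C \right)} = \frac{1}{-1 + C}$
$\left(2 - n{\left(-5 \right)}\right) \left(-9\right) 18 = \left(2 - \frac{1}{-1 - 5}\right) \left(-9\right) 18 = \left(2 - \frac{1}{-6}\right) \left(-9\right) 18 = \left(2 - - \frac{1}{6}\right) \left(-9\right) 18 = \left(2 + \frac{1}{6}\right) \left(-9\right) 18 = \frac{13}{6} \left(-9\right) 18 = \left(- \frac{39}{2}\right) 18 = -351$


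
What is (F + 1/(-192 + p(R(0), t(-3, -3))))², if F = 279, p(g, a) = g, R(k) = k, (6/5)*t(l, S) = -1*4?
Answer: 2869423489/36864 ≈ 77838.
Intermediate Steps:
t(l, S) = -10/3 (t(l, S) = 5*(-1*4)/6 = (⅚)*(-4) = -10/3)
(F + 1/(-192 + p(R(0), t(-3, -3))))² = (279 + 1/(-192 + 0))² = (279 + 1/(-192))² = (279 - 1/192)² = (53567/192)² = 2869423489/36864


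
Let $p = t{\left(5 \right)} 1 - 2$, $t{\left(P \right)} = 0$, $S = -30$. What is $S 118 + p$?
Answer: $-3542$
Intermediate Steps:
$p = -2$ ($p = 0 \cdot 1 - 2 = 0 - 2 = -2$)
$S 118 + p = \left(-30\right) 118 - 2 = -3540 - 2 = -3542$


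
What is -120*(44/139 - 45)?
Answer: 745320/139 ≈ 5362.0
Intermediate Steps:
-120*(44/139 - 45) = -120*(-6211/139) = 745320/139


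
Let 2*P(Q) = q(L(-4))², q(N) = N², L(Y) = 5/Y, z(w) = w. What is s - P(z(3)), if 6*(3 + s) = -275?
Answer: -76883/1536 ≈ -50.054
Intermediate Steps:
s = -293/6 (s = -3 + (⅙)*(-275) = -3 - 275/6 = -293/6 ≈ -48.833)
P(Q) = 625/512 (P(Q) = ((5/(-4))²)²/2 = ((5*(-¼))²)²/2 = ((-5/4)²)²/2 = (25/16)²/2 = (½)*(625/256) = 625/512)
s - P(z(3)) = -293/6 - 1*625/512 = -293/6 - 625/512 = -76883/1536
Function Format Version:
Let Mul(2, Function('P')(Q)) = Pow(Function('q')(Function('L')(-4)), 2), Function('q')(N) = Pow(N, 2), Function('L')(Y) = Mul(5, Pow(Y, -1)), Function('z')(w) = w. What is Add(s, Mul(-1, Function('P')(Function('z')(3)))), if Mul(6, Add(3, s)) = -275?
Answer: Rational(-76883, 1536) ≈ -50.054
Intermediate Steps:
s = Rational(-293, 6) (s = Add(-3, Mul(Rational(1, 6), -275)) = Add(-3, Rational(-275, 6)) = Rational(-293, 6) ≈ -48.833)
Function('P')(Q) = Rational(625, 512) (Function('P')(Q) = Mul(Rational(1, 2), Pow(Pow(Mul(5, Pow(-4, -1)), 2), 2)) = Mul(Rational(1, 2), Pow(Pow(Mul(5, Rational(-1, 4)), 2), 2)) = Mul(Rational(1, 2), Pow(Pow(Rational(-5, 4), 2), 2)) = Mul(Rational(1, 2), Pow(Rational(25, 16), 2)) = Mul(Rational(1, 2), Rational(625, 256)) = Rational(625, 512))
Add(s, Mul(-1, Function('P')(Function('z')(3)))) = Add(Rational(-293, 6), Mul(-1, Rational(625, 512))) = Add(Rational(-293, 6), Rational(-625, 512)) = Rational(-76883, 1536)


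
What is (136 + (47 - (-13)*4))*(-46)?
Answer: -10810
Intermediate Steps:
(136 + (47 - (-13)*4))*(-46) = (136 + (47 - 1*(-52)))*(-46) = (136 + (47 + 52))*(-46) = (136 + 99)*(-46) = 235*(-46) = -10810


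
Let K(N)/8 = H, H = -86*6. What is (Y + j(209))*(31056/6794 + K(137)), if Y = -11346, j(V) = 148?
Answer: 156853611024/3397 ≈ 4.6174e+7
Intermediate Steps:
H = -516
K(N) = -4128 (K(N) = 8*(-516) = -4128)
(Y + j(209))*(31056/6794 + K(137)) = (-11346 + 148)*(31056/6794 - 4128) = -11198*(31056*(1/6794) - 4128) = -11198*(15528/3397 - 4128) = -11198*(-14007288/3397) = 156853611024/3397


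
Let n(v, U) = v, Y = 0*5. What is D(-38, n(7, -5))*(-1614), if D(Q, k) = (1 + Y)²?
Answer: -1614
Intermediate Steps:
Y = 0
D(Q, k) = 1 (D(Q, k) = (1 + 0)² = 1² = 1)
D(-38, n(7, -5))*(-1614) = 1*(-1614) = -1614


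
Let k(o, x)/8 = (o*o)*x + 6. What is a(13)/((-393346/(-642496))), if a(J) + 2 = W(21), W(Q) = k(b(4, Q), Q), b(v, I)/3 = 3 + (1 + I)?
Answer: 303594137408/196673 ≈ 1.5437e+6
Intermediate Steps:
b(v, I) = 12 + 3*I (b(v, I) = 3*(3 + (1 + I)) = 3*(4 + I) = 12 + 3*I)
k(o, x) = 48 + 8*x*o² (k(o, x) = 8*((o*o)*x + 6) = 8*(o²*x + 6) = 8*(x*o² + 6) = 8*(6 + x*o²) = 48 + 8*x*o²)
W(Q) = 48 + 8*Q*(12 + 3*Q)²
a(J) = 945046 (a(J) = -2 + (48 + 72*21*(4 + 21)²) = -2 + (48 + 72*21*25²) = -2 + (48 + 72*21*625) = -2 + (48 + 945000) = -2 + 945048 = 945046)
a(13)/((-393346/(-642496))) = 945046/((-393346/(-642496))) = 945046/((-393346*(-1/642496))) = 945046/(196673/321248) = 945046*(321248/196673) = 303594137408/196673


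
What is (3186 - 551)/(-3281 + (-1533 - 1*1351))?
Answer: -527/1233 ≈ -0.42741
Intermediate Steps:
(3186 - 551)/(-3281 + (-1533 - 1*1351)) = 2635/(-3281 + (-1533 - 1351)) = 2635/(-3281 - 2884) = 2635/(-6165) = 2635*(-1/6165) = -527/1233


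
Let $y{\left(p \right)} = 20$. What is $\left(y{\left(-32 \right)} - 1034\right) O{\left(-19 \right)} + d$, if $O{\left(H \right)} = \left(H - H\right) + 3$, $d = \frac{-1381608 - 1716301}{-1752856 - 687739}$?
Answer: $- \frac{7421192081}{2440595} \approx -3040.7$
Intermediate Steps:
$d = \frac{3097909}{2440595}$ ($d = - \frac{3097909}{-2440595} = \left(-3097909\right) \left(- \frac{1}{2440595}\right) = \frac{3097909}{2440595} \approx 1.2693$)
$O{\left(H \right)} = 3$ ($O{\left(H \right)} = 0 + 3 = 3$)
$\left(y{\left(-32 \right)} - 1034\right) O{\left(-19 \right)} + d = \left(20 - 1034\right) 3 + \frac{3097909}{2440595} = \left(-1014\right) 3 + \frac{3097909}{2440595} = -3042 + \frac{3097909}{2440595} = - \frac{7421192081}{2440595}$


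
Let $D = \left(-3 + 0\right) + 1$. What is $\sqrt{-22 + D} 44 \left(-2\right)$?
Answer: $- 176 i \sqrt{6} \approx - 431.11 i$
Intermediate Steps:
$D = -2$ ($D = -3 + 1 = -2$)
$\sqrt{-22 + D} 44 \left(-2\right) = \sqrt{-22 - 2} \cdot 44 \left(-2\right) = \sqrt{-24} \cdot 44 \left(-2\right) = 2 i \sqrt{6} \cdot 44 \left(-2\right) = 88 i \sqrt{6} \left(-2\right) = - 176 i \sqrt{6}$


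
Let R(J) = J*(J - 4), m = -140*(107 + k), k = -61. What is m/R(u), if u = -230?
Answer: -14/117 ≈ -0.11966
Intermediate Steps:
m = -6440 (m = -140*(107 - 61) = -140*46 = -6440)
R(J) = J*(-4 + J)
m/R(u) = -6440*(-1/(230*(-4 - 230))) = -6440/((-230*(-234))) = -6440/53820 = -6440*1/53820 = -14/117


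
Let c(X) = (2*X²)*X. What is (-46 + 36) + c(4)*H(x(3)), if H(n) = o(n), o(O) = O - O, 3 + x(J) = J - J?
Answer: -10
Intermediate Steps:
x(J) = -3 (x(J) = -3 + (J - J) = -3 + 0 = -3)
o(O) = 0
H(n) = 0
c(X) = 2*X³
(-46 + 36) + c(4)*H(x(3)) = (-46 + 36) + (2*4³)*0 = -10 + (2*64)*0 = -10 + 128*0 = -10 + 0 = -10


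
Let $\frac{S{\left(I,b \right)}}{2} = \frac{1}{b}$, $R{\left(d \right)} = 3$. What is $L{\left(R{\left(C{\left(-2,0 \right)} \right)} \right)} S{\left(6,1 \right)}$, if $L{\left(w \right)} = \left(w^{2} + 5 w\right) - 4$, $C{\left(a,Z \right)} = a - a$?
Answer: $40$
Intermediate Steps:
$C{\left(a,Z \right)} = 0$
$S{\left(I,b \right)} = \frac{2}{b}$
$L{\left(w \right)} = -4 + w^{2} + 5 w$
$L{\left(R{\left(C{\left(-2,0 \right)} \right)} \right)} S{\left(6,1 \right)} = \left(-4 + 3^{2} + 5 \cdot 3\right) \frac{2}{1} = \left(-4 + 9 + 15\right) 2 \cdot 1 = 20 \cdot 2 = 40$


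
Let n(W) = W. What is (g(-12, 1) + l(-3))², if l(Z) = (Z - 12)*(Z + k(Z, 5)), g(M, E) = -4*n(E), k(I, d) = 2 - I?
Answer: 1156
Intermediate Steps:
g(M, E) = -4*E
l(Z) = -24 + 2*Z (l(Z) = (Z - 12)*(Z + (2 - Z)) = (-12 + Z)*2 = -24 + 2*Z)
(g(-12, 1) + l(-3))² = (-4*1 + (-24 + 2*(-3)))² = (-4 + (-24 - 6))² = (-4 - 30)² = (-34)² = 1156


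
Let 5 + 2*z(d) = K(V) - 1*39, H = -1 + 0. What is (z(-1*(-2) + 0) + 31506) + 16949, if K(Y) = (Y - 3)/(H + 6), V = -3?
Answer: 242162/5 ≈ 48432.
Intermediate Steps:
H = -1
K(Y) = -⅗ + Y/5 (K(Y) = (Y - 3)/(-1 + 6) = (-3 + Y)/5 = (-3 + Y)*(⅕) = -⅗ + Y/5)
z(d) = -113/5 (z(d) = -5/2 + ((-⅗ + (⅕)*(-3)) - 1*39)/2 = -5/2 + ((-⅗ - ⅗) - 39)/2 = -5/2 + (-6/5 - 39)/2 = -5/2 + (½)*(-201/5) = -5/2 - 201/10 = -113/5)
(z(-1*(-2) + 0) + 31506) + 16949 = (-113/5 + 31506) + 16949 = 157417/5 + 16949 = 242162/5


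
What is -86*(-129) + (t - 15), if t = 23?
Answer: 11102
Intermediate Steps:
-86*(-129) + (t - 15) = -86*(-129) + (23 - 15) = 11094 + 8 = 11102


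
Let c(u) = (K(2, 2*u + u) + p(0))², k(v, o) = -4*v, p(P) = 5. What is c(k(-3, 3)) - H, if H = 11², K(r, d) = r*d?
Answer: 5808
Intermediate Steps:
K(r, d) = d*r
H = 121
c(u) = (5 + 6*u)² (c(u) = ((2*u + u)*2 + 5)² = ((3*u)*2 + 5)² = (6*u + 5)² = (5 + 6*u)²)
c(k(-3, 3)) - H = (5 + 6*(-4*(-3)))² - 1*121 = (5 + 6*12)² - 121 = (5 + 72)² - 121 = 77² - 121 = 5929 - 121 = 5808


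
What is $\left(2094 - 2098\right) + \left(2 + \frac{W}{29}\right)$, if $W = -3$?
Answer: $- \frac{61}{29} \approx -2.1034$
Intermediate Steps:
$\left(2094 - 2098\right) + \left(2 + \frac{W}{29}\right) = \left(2094 - 2098\right) + \left(2 + \frac{1}{29} \left(-3\right)\right) = -4 + \left(2 + \frac{1}{29} \left(-3\right)\right) = -4 + \left(2 - \frac{3}{29}\right) = -4 + \frac{55}{29} = - \frac{61}{29}$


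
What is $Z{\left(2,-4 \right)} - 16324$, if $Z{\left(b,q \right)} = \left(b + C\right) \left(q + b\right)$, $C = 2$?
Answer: $-16332$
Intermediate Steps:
$Z{\left(b,q \right)} = \left(2 + b\right) \left(b + q\right)$ ($Z{\left(b,q \right)} = \left(b + 2\right) \left(q + b\right) = \left(2 + b\right) \left(b + q\right)$)
$Z{\left(2,-4 \right)} - 16324 = \left(2^{2} + 2 \cdot 2 + 2 \left(-4\right) + 2 \left(-4\right)\right) - 16324 = \left(4 + 4 - 8 - 8\right) - 16324 = -8 - 16324 = -16332$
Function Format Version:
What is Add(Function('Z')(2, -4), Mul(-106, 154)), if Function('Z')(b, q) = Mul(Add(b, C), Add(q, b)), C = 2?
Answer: -16332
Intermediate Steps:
Function('Z')(b, q) = Mul(Add(2, b), Add(b, q)) (Function('Z')(b, q) = Mul(Add(b, 2), Add(q, b)) = Mul(Add(2, b), Add(b, q)))
Add(Function('Z')(2, -4), Mul(-106, 154)) = Add(Add(Pow(2, 2), Mul(2, 2), Mul(2, -4), Mul(2, -4)), Mul(-106, 154)) = Add(Add(4, 4, -8, -8), -16324) = Add(-8, -16324) = -16332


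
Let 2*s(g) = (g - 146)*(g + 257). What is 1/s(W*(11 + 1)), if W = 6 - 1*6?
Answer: -1/18761 ≈ -5.3302e-5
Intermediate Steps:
W = 0 (W = 6 - 6 = 0)
s(g) = (-146 + g)*(257 + g)/2 (s(g) = ((g - 146)*(g + 257))/2 = ((-146 + g)*(257 + g))/2 = (-146 + g)*(257 + g)/2)
1/s(W*(11 + 1)) = 1/(-18761 + (0*(11 + 1))**2/2 + 111*(0*(11 + 1))/2) = 1/(-18761 + (0*12)**2/2 + 111*(0*12)/2) = 1/(-18761 + (1/2)*0**2 + (111/2)*0) = 1/(-18761 + (1/2)*0 + 0) = 1/(-18761 + 0 + 0) = 1/(-18761) = -1/18761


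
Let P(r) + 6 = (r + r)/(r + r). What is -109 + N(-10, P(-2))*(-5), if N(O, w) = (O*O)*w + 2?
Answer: 2381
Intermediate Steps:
P(r) = -5 (P(r) = -6 + (r + r)/(r + r) = -6 + (2*r)/((2*r)) = -6 + (2*r)*(1/(2*r)) = -6 + 1 = -5)
N(O, w) = 2 + w*O**2 (N(O, w) = O**2*w + 2 = w*O**2 + 2 = 2 + w*O**2)
-109 + N(-10, P(-2))*(-5) = -109 + (2 - 5*(-10)**2)*(-5) = -109 + (2 - 5*100)*(-5) = -109 + (2 - 500)*(-5) = -109 - 498*(-5) = -109 + 2490 = 2381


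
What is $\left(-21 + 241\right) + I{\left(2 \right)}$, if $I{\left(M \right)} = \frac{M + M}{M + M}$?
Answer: $221$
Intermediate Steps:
$I{\left(M \right)} = 1$ ($I{\left(M \right)} = \frac{2 M}{2 M} = 2 M \frac{1}{2 M} = 1$)
$\left(-21 + 241\right) + I{\left(2 \right)} = \left(-21 + 241\right) + 1 = 220 + 1 = 221$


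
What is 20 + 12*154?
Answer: 1868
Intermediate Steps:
20 + 12*154 = 20 + 1848 = 1868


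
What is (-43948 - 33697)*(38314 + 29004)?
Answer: -5226906110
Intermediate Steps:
(-43948 - 33697)*(38314 + 29004) = -77645*67318 = -5226906110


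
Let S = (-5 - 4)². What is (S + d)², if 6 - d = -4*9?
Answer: 15129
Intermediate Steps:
S = 81 (S = (-9)² = 81)
d = 42 (d = 6 - (-4)*9 = 6 - 1*(-36) = 6 + 36 = 42)
(S + d)² = (81 + 42)² = 123² = 15129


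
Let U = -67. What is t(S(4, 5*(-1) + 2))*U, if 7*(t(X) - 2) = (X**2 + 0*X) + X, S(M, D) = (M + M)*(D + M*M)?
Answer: -104654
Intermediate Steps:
S(M, D) = 2*M*(D + M**2) (S(M, D) = (2*M)*(D + M**2) = 2*M*(D + M**2))
t(X) = 2 + X/7 + X**2/7 (t(X) = 2 + ((X**2 + 0*X) + X)/7 = 2 + ((X**2 + 0) + X)/7 = 2 + (X**2 + X)/7 = 2 + (X + X**2)/7 = 2 + (X/7 + X**2/7) = 2 + X/7 + X**2/7)
t(S(4, 5*(-1) + 2))*U = (2 + (2*4*((5*(-1) + 2) + 4**2))/7 + (2*4*((5*(-1) + 2) + 4**2))**2/7)*(-67) = (2 + (2*4*((-5 + 2) + 16))/7 + (2*4*((-5 + 2) + 16))**2/7)*(-67) = (2 + (2*4*(-3 + 16))/7 + (2*4*(-3 + 16))**2/7)*(-67) = (2 + (2*4*13)/7 + (2*4*13)**2/7)*(-67) = (2 + (1/7)*104 + (1/7)*104**2)*(-67) = (2 + 104/7 + (1/7)*10816)*(-67) = (2 + 104/7 + 10816/7)*(-67) = 1562*(-67) = -104654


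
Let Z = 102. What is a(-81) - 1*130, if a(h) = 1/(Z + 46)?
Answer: -19239/148 ≈ -129.99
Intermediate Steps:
a(h) = 1/148 (a(h) = 1/(102 + 46) = 1/148)
a(-81) - 1*130 = 1/148 - 1*130 = 1/148 - 130 = -19239/148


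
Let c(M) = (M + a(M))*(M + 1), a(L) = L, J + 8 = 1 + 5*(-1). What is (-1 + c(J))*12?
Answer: 3156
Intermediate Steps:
J = -12 (J = -8 + (1 + 5*(-1)) = -8 + (1 - 5) = -8 - 4 = -12)
c(M) = 2*M*(1 + M) (c(M) = (M + M)*(M + 1) = (2*M)*(1 + M) = 2*M*(1 + M))
(-1 + c(J))*12 = (-1 + 2*(-12)*(1 - 12))*12 = (-1 + 2*(-12)*(-11))*12 = (-1 + 264)*12 = 263*12 = 3156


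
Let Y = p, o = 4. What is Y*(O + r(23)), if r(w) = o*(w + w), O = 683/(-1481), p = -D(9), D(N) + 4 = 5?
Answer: -271821/1481 ≈ -183.54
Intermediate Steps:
D(N) = 1 (D(N) = -4 + 5 = 1)
p = -1 (p = -1*1 = -1)
O = -683/1481 (O = 683*(-1/1481) = -683/1481 ≈ -0.46117)
r(w) = 8*w (r(w) = 4*(w + w) = 4*(2*w) = 8*w)
Y = -1
Y*(O + r(23)) = -(-683/1481 + 8*23) = -(-683/1481 + 184) = -1*271821/1481 = -271821/1481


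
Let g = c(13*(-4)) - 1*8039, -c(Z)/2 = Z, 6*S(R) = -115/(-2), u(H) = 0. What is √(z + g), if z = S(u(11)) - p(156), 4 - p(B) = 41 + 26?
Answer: I*√283047/6 ≈ 88.67*I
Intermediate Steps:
S(R) = 115/12 (S(R) = (-115/(-2))/6 = (-115*(-½))/6 = (⅙)*(115/2) = 115/12)
c(Z) = -2*Z
p(B) = -63 (p(B) = 4 - (41 + 26) = 4 - 1*67 = 4 - 67 = -63)
g = -7935 (g = -26*(-4) - 1*8039 = -2*(-52) - 8039 = 104 - 8039 = -7935)
z = 871/12 (z = 115/12 - 1*(-63) = 115/12 + 63 = 871/12 ≈ 72.583)
√(z + g) = √(871/12 - 7935) = √(-94349/12) = I*√283047/6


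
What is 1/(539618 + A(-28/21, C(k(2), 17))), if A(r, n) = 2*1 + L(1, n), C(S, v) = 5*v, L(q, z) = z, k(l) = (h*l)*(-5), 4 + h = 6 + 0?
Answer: 1/539705 ≈ 1.8529e-6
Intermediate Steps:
h = 2 (h = -4 + (6 + 0) = -4 + 6 = 2)
k(l) = -10*l (k(l) = (2*l)*(-5) = -10*l)
A(r, n) = 2 + n (A(r, n) = 2*1 + n = 2 + n)
1/(539618 + A(-28/21, C(k(2), 17))) = 1/(539618 + (2 + 5*17)) = 1/(539618 + (2 + 85)) = 1/(539618 + 87) = 1/539705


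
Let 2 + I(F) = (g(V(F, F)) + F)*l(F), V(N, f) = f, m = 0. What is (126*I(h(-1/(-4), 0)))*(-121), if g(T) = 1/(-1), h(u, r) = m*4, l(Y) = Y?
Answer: 30492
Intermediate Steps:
h(u, r) = 0 (h(u, r) = 0*4 = 0)
g(T) = -1
I(F) = -2 + F*(-1 + F) (I(F) = -2 + (-1 + F)*F = -2 + F*(-1 + F))
(126*I(h(-1/(-4), 0)))*(-121) = (126*(-2 + 0² - 1*0))*(-121) = (126*(-2 + 0 + 0))*(-121) = (126*(-2))*(-121) = -252*(-121) = 30492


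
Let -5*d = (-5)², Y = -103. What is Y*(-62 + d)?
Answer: 6901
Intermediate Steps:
d = -5 (d = -⅕*(-5)² = -⅕*25 = -5)
Y*(-62 + d) = -103*(-62 - 5) = -103*(-67) = 6901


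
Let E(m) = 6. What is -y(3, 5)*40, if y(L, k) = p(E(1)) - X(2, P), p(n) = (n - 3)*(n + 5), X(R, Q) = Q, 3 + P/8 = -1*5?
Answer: -3880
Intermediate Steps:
P = -64 (P = -24 + 8*(-1*5) = -24 + 8*(-5) = -24 - 40 = -64)
p(n) = (-3 + n)*(5 + n)
y(L, k) = 97 (y(L, k) = (-15 + 6² + 2*6) - 1*(-64) = (-15 + 36 + 12) + 64 = 33 + 64 = 97)
-y(3, 5)*40 = -1*97*40 = -97*40 = -3880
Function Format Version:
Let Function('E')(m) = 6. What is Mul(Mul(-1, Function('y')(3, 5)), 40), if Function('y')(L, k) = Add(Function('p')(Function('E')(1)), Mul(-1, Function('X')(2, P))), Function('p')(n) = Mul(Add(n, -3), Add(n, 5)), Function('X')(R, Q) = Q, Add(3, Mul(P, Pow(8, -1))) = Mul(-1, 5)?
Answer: -3880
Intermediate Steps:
P = -64 (P = Add(-24, Mul(8, Mul(-1, 5))) = Add(-24, Mul(8, -5)) = Add(-24, -40) = -64)
Function('p')(n) = Mul(Add(-3, n), Add(5, n))
Function('y')(L, k) = 97 (Function('y')(L, k) = Add(Add(-15, Pow(6, 2), Mul(2, 6)), Mul(-1, -64)) = Add(Add(-15, 36, 12), 64) = Add(33, 64) = 97)
Mul(Mul(-1, Function('y')(3, 5)), 40) = Mul(Mul(-1, 97), 40) = Mul(-97, 40) = -3880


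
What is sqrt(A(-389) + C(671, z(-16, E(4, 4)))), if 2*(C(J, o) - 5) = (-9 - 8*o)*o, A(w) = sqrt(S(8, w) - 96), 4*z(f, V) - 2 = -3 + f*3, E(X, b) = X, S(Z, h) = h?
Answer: sqrt(-8642 + 16*I*sqrt(485))/4 ≈ 0.4737 + 23.245*I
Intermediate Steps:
z(f, V) = -1/4 + 3*f/4 (z(f, V) = 1/2 + (-3 + f*3)/4 = 1/2 + (-3 + 3*f)/4 = 1/2 + (-3/4 + 3*f/4) = -1/4 + 3*f/4)
A(w) = sqrt(-96 + w) (A(w) = sqrt(w - 96) = sqrt(-96 + w))
C(J, o) = 5 + o*(-9 - 8*o)/2 (C(J, o) = 5 + ((-9 - 8*o)*o)/2 = 5 + (o*(-9 - 8*o))/2 = 5 + o*(-9 - 8*o)/2)
sqrt(A(-389) + C(671, z(-16, E(4, 4)))) = sqrt(sqrt(-96 - 389) + (5 - 4*(-1/4 + (3/4)*(-16))**2 - 9*(-1/4 + (3/4)*(-16))/2)) = sqrt(sqrt(-485) + (5 - 4*(-1/4 - 12)**2 - 9*(-1/4 - 12)/2)) = sqrt(I*sqrt(485) + (5 - 4*(-49/4)**2 - 9/2*(-49/4))) = sqrt(I*sqrt(485) + (5 - 4*2401/16 + 441/8)) = sqrt(I*sqrt(485) + (5 - 2401/4 + 441/8)) = sqrt(I*sqrt(485) - 4321/8) = sqrt(-4321/8 + I*sqrt(485))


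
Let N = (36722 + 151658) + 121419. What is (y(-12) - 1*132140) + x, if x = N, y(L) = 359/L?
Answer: 2131549/12 ≈ 1.7763e+5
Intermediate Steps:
N = 309799 (N = 188380 + 121419 = 309799)
x = 309799
(y(-12) - 1*132140) + x = (359/(-12) - 1*132140) + 309799 = (359*(-1/12) - 132140) + 309799 = (-359/12 - 132140) + 309799 = -1586039/12 + 309799 = 2131549/12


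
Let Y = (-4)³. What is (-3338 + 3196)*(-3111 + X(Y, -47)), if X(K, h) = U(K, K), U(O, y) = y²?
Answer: -139870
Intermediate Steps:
Y = -64
X(K, h) = K²
(-3338 + 3196)*(-3111 + X(Y, -47)) = (-3338 + 3196)*(-3111 + (-64)²) = -142*(-3111 + 4096) = -142*985 = -139870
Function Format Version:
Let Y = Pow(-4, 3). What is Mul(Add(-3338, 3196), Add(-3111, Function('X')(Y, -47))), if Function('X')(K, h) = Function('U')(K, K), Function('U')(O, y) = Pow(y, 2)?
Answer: -139870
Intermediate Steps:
Y = -64
Function('X')(K, h) = Pow(K, 2)
Mul(Add(-3338, 3196), Add(-3111, Function('X')(Y, -47))) = Mul(Add(-3338, 3196), Add(-3111, Pow(-64, 2))) = Mul(-142, Add(-3111, 4096)) = Mul(-142, 985) = -139870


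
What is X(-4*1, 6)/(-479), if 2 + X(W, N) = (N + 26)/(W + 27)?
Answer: 14/11017 ≈ 0.0012708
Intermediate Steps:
X(W, N) = -2 + (26 + N)/(27 + W) (X(W, N) = -2 + (N + 26)/(W + 27) = -2 + (26 + N)/(27 + W))
X(-4*1, 6)/(-479) = ((-28 + 6 - (-8))/(27 - 4*1))/(-479) = ((-28 + 6 - 2*(-4))/(27 - 4))*(-1/479) = ((-28 + 6 + 8)/23)*(-1/479) = ((1/23)*(-14))*(-1/479) = -14/23*(-1/479) = 14/11017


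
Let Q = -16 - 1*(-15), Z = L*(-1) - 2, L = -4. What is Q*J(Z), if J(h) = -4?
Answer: 4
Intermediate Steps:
Z = 2 (Z = -4*(-1) - 2 = 4 - 2 = 2)
Q = -1 (Q = -16 + 15 = -1)
Q*J(Z) = -1*(-4) = 4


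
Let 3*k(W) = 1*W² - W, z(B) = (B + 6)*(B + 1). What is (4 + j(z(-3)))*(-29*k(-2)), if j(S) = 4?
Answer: -464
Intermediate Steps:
z(B) = (1 + B)*(6 + B) (z(B) = (6 + B)*(1 + B) = (1 + B)*(6 + B))
k(W) = -W/3 + W²/3 (k(W) = (1*W² - W)/3 = (W² - W)/3 = -W/3 + W²/3)
(4 + j(z(-3)))*(-29*k(-2)) = (4 + 4)*(-29*(-2)*(-1 - 2)/3) = 8*(-29*(-2)*(-3)/3) = 8*(-29*2) = 8*(-58) = -464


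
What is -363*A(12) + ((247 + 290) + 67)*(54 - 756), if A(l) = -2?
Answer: -423282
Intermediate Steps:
-363*A(12) + ((247 + 290) + 67)*(54 - 756) = -363*(-2) + ((247 + 290) + 67)*(54 - 756) = 726 + (537 + 67)*(-702) = 726 + 604*(-702) = 726 - 424008 = -423282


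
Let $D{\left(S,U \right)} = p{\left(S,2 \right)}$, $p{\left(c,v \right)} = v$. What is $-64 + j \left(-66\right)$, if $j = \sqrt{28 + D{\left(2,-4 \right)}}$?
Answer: $-64 - 66 \sqrt{30} \approx -425.5$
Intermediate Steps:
$D{\left(S,U \right)} = 2$
$j = \sqrt{30}$ ($j = \sqrt{28 + 2} = \sqrt{30} \approx 5.4772$)
$-64 + j \left(-66\right) = -64 + \sqrt{30} \left(-66\right) = -64 - 66 \sqrt{30}$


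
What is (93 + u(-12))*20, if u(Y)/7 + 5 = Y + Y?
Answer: -2200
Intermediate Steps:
u(Y) = -35 + 14*Y (u(Y) = -35 + 7*(Y + Y) = -35 + 7*(2*Y) = -35 + 14*Y)
(93 + u(-12))*20 = (93 + (-35 + 14*(-12)))*20 = (93 + (-35 - 168))*20 = (93 - 203)*20 = -110*20 = -2200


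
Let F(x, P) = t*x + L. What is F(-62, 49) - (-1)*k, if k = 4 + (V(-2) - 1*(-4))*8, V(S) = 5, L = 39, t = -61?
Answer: 3897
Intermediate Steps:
F(x, P) = 39 - 61*x (F(x, P) = -61*x + 39 = 39 - 61*x)
k = 76 (k = 4 + (5 - 1*(-4))*8 = 4 + (5 + 4)*8 = 4 + 9*8 = 4 + 72 = 76)
F(-62, 49) - (-1)*k = (39 - 61*(-62)) - (-1)*76 = (39 + 3782) - 1*(-76) = 3821 + 76 = 3897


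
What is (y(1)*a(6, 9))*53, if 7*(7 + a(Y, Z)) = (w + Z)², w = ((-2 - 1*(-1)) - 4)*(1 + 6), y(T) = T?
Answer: 33231/7 ≈ 4747.3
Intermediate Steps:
w = -35 (w = ((-2 + 1) - 4)*7 = (-1 - 4)*7 = -5*7 = -35)
a(Y, Z) = -7 + (-35 + Z)²/7
(y(1)*a(6, 9))*53 = (1*(-7 + (-35 + 9)²/7))*53 = (1*(-7 + (⅐)*(-26)²))*53 = (1*(-7 + (⅐)*676))*53 = (1*(-7 + 676/7))*53 = (1*(627/7))*53 = (627/7)*53 = 33231/7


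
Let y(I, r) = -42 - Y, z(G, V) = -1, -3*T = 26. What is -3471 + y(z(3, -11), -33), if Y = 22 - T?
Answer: -10631/3 ≈ -3543.7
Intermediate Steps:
T = -26/3 (T = -1/3*26 = -26/3 ≈ -8.6667)
Y = 92/3 (Y = 22 - 1*(-26/3) = 22 + 26/3 = 92/3 ≈ 30.667)
y(I, r) = -218/3 (y(I, r) = -42 - 1*92/3 = -42 - 92/3 = -218/3)
-3471 + y(z(3, -11), -33) = -3471 - 218/3 = -10631/3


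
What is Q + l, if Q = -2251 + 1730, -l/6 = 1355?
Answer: -8651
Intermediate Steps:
l = -8130 (l = -6*1355 = -8130)
Q = -521
Q + l = -521 - 8130 = -8651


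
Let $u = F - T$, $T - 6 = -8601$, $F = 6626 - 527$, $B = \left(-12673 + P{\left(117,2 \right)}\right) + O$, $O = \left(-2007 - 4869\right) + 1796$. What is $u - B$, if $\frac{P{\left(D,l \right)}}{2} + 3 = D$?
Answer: $32219$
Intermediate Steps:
$P{\left(D,l \right)} = -6 + 2 D$
$O = -5080$ ($O = -6876 + 1796 = -5080$)
$B = -17525$ ($B = \left(-12673 + \left(-6 + 2 \cdot 117\right)\right) - 5080 = \left(-12673 + \left(-6 + 234\right)\right) - 5080 = \left(-12673 + 228\right) - 5080 = -12445 - 5080 = -17525$)
$F = 6099$
$T = -8595$ ($T = 6 - 8601 = -8595$)
$u = 14694$ ($u = 6099 - -8595 = 6099 + 8595 = 14694$)
$u - B = 14694 - -17525 = 14694 + 17525 = 32219$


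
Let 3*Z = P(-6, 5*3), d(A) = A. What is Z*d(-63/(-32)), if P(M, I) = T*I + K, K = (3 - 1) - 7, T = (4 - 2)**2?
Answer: 1155/32 ≈ 36.094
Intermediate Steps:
T = 4 (T = 2**2 = 4)
K = -5 (K = 2 - 7 = -5)
P(M, I) = -5 + 4*I (P(M, I) = 4*I - 5 = -5 + 4*I)
Z = 55/3 (Z = (-5 + 4*(5*3))/3 = (-5 + 4*15)/3 = (-5 + 60)/3 = (1/3)*55 = 55/3 ≈ 18.333)
Z*d(-63/(-32)) = 55*(-63/(-32))/3 = 55*(-63*(-1/32))/3 = (55/3)*(63/32) = 1155/32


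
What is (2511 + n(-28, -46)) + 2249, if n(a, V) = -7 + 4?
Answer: 4757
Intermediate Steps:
n(a, V) = -3
(2511 + n(-28, -46)) + 2249 = (2511 - 3) + 2249 = 2508 + 2249 = 4757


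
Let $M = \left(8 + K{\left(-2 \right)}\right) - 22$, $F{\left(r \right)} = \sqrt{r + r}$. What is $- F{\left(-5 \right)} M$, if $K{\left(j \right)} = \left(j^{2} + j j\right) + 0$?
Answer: $6 i \sqrt{10} \approx 18.974 i$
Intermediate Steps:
$F{\left(r \right)} = \sqrt{2} \sqrt{r}$ ($F{\left(r \right)} = \sqrt{2 r} = \sqrt{2} \sqrt{r}$)
$K{\left(j \right)} = 2 j^{2}$ ($K{\left(j \right)} = \left(j^{2} + j^{2}\right) + 0 = 2 j^{2} + 0 = 2 j^{2}$)
$M = -6$ ($M = \left(8 + 2 \left(-2\right)^{2}\right) - 22 = \left(8 + 2 \cdot 4\right) - 22 = \left(8 + 8\right) - 22 = 16 - 22 = -6$)
$- F{\left(-5 \right)} M = - \sqrt{2} \sqrt{-5} \left(-6\right) = - \sqrt{2} i \sqrt{5} \left(-6\right) = - i \sqrt{10} \left(-6\right) = 6 i \sqrt{10}$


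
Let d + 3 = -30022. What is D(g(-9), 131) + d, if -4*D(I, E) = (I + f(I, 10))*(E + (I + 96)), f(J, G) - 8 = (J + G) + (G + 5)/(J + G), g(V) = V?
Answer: -61685/2 ≈ -30843.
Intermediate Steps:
d = -30025 (d = -3 - 30022 = -30025)
f(J, G) = 8 + G + J + (5 + G)/(G + J) (f(J, G) = 8 + ((J + G) + (G + 5)/(J + G)) = 8 + ((G + J) + (5 + G)/(G + J)) = 8 + (G + J + (5 + G)/(G + J)) = 8 + G + J + (5 + G)/(G + J))
D(I, E) = -(I + (195 + I**2 + 28*I)/(10 + I))*(96 + E + I)/4 (D(I, E) = -(I + (5 + 10**2 + I**2 + 8*I + 9*10 + 2*10*I)/(10 + I))*(E + (I + 96))/4 = -(I + (5 + 100 + I**2 + 8*I + 90 + 20*I)/(10 + I))*(E + (96 + I))/4 = -(I + (195 + I**2 + 28*I)/(10 + I))*(96 + E + I)/4)
D(g(-9), 131) + d = (-18720 - 3843*(-9) - 230*(-9)**2 - 195*131 - 2*(-9)**3 - 38*131*(-9) - 2*131*(-9)**2)/(4*(10 - 9)) - 30025 = (1/4)*(-18720 + 34587 - 230*81 - 25545 - 2*(-729) + 44802 - 2*131*81)/1 - 30025 = (1/4)*1*(-18720 + 34587 - 18630 - 25545 + 1458 + 44802 - 21222) - 30025 = (1/4)*1*(-3270) - 30025 = -1635/2 - 30025 = -61685/2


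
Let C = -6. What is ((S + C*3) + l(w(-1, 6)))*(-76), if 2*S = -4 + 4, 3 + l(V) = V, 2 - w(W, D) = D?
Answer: 1900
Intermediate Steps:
w(W, D) = 2 - D
l(V) = -3 + V
S = 0 (S = (-4 + 4)/2 = (1/2)*0 = 0)
((S + C*3) + l(w(-1, 6)))*(-76) = ((0 - 6*3) + (-3 + (2 - 1*6)))*(-76) = ((0 - 18) + (-3 + (2 - 6)))*(-76) = (-18 + (-3 - 4))*(-76) = (-18 - 7)*(-76) = -25*(-76) = 1900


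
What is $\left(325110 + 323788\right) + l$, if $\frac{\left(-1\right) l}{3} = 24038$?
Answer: $576784$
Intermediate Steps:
$l = -72114$ ($l = \left(-3\right) 24038 = -72114$)
$\left(325110 + 323788\right) + l = \left(325110 + 323788\right) - 72114 = 648898 - 72114 = 576784$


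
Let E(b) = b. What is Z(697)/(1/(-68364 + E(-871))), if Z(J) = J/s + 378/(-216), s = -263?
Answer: 320488815/1052 ≈ 3.0465e+5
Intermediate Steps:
Z(J) = -7/4 - J/263 (Z(J) = J/(-263) + 378/(-216) = J*(-1/263) + 378*(-1/216) = -J/263 - 7/4 = -7/4 - J/263)
Z(697)/(1/(-68364 + E(-871))) = (-7/4 - 1/263*697)/(1/(-68364 - 871)) = (-7/4 - 697/263)/(1/(-69235)) = -4629/(1052*(-1/69235)) = -4629/1052*(-69235) = 320488815/1052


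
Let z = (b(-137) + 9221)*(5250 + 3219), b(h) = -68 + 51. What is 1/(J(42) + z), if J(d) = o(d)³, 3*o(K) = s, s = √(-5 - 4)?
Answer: 77948676/6075996090152977 + I/6075996090152977 ≈ 1.2829e-8 + 1.6458e-16*I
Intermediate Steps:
s = 3*I (s = √(-9) = 3*I ≈ 3.0*I)
o(K) = I (o(K) = (3*I)/3 = I)
b(h) = -17
J(d) = -I (J(d) = I³ = -I)
z = 77948676 (z = (-17 + 9221)*(5250 + 3219) = 9204*8469 = 77948676)
1/(J(42) + z) = 1/(-I + 77948676) = 1/(77948676 - I) = (77948676 + I)/6075996090152977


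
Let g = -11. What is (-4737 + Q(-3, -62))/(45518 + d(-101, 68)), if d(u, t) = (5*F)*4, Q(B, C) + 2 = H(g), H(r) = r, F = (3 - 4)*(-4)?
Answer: -2375/22799 ≈ -0.10417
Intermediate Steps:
F = 4 (F = -1*(-4) = 4)
Q(B, C) = -13 (Q(B, C) = -2 - 11 = -13)
d(u, t) = 80 (d(u, t) = (5*4)*4 = 20*4 = 80)
(-4737 + Q(-3, -62))/(45518 + d(-101, 68)) = (-4737 - 13)/(45518 + 80) = -4750/45598 = -4750*1/45598 = -2375/22799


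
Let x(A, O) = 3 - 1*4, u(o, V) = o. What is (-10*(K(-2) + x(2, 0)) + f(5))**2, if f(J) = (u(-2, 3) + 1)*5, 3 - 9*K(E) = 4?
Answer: 3025/81 ≈ 37.346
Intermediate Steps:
x(A, O) = -1 (x(A, O) = 3 - 4 = -1)
K(E) = -1/9 (K(E) = 1/3 - 1/9*4 = 1/3 - 4/9 = -1/9)
f(J) = -5 (f(J) = (-2 + 1)*5 = -1*5 = -5)
(-10*(K(-2) + x(2, 0)) + f(5))**2 = (-10*(-1/9 - 1) - 5)**2 = (-10*(-10/9) - 5)**2 = (100/9 - 5)**2 = (55/9)**2 = 3025/81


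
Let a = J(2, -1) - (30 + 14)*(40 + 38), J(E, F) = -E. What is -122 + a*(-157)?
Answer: 539016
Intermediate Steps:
a = -3434 (a = -1*2 - (30 + 14)*(40 + 38) = -2 - 44*78 = -2 - 1*3432 = -2 - 3432 = -3434)
-122 + a*(-157) = -122 - 3434*(-157) = -122 + 539138 = 539016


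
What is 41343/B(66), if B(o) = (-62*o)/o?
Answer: -41343/62 ≈ -666.82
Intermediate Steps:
B(o) = -62
41343/B(66) = 41343/(-62) = 41343*(-1/62) = -41343/62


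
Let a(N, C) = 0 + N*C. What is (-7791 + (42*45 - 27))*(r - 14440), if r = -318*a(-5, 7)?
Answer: 19621680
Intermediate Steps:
a(N, C) = C*N (a(N, C) = 0 + C*N = C*N)
r = 11130 (r = -2226*(-5) = -318*(-35) = 11130)
(-7791 + (42*45 - 27))*(r - 14440) = (-7791 + (42*45 - 27))*(11130 - 14440) = (-7791 + (1890 - 27))*(-3310) = (-7791 + 1863)*(-3310) = -5928*(-3310) = 19621680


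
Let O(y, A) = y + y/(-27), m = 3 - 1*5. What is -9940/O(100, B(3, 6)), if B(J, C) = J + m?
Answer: -13419/130 ≈ -103.22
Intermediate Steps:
m = -2 (m = 3 - 5 = -2)
B(J, C) = -2 + J (B(J, C) = J - 2 = -2 + J)
O(y, A) = 26*y/27 (O(y, A) = y + y*(-1/27) = y - y/27 = 26*y/27)
-9940/O(100, B(3, 6)) = -9940/((26/27)*100) = -9940/2600/27 = -9940*27/2600 = -13419/130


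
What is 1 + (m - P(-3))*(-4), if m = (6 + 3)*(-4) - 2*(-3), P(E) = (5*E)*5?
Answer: -179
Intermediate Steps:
P(E) = 25*E
m = -30 (m = 9*(-4) + 6 = -36 + 6 = -30)
1 + (m - P(-3))*(-4) = 1 + (-30 - 25*(-3))*(-4) = 1 + (-30 - 1*(-75))*(-4) = 1 + (-30 + 75)*(-4) = 1 + 45*(-4) = 1 - 180 = -179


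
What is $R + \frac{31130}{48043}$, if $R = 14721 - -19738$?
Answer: $\frac{1655544867}{48043} \approx 34460.0$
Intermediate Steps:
$R = 34459$ ($R = 14721 + 19738 = 34459$)
$R + \frac{31130}{48043} = 34459 + \frac{31130}{48043} = \frac{1655544867}{48043}$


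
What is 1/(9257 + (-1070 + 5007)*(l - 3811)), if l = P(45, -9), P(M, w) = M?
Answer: -1/14817485 ≈ -6.7488e-8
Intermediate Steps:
l = 45
1/(9257 + (-1070 + 5007)*(l - 3811)) = 1/(9257 + (-1070 + 5007)*(45 - 3811)) = 1/(9257 + 3937*(-3766)) = 1/(9257 - 14826742) = 1/(-14817485) = -1/14817485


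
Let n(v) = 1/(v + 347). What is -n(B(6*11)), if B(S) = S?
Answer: -1/413 ≈ -0.0024213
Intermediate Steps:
n(v) = 1/(347 + v)
-n(B(6*11)) = -1/(347 + 6*11) = -1/(347 + 66) = -1/413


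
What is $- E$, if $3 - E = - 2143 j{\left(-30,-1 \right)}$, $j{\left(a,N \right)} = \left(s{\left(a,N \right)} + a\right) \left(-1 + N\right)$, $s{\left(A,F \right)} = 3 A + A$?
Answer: $-642903$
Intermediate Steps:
$s{\left(A,F \right)} = 4 A$
$j{\left(a,N \right)} = 5 a \left(-1 + N\right)$ ($j{\left(a,N \right)} = \left(4 a + a\right) \left(-1 + N\right) = 5 a \left(-1 + N\right)$)
$E = 642903$ ($E = 3 - - 2143 \cdot 5 \left(-30\right) \left(-1 - 1\right) = 3 - - 2143 \cdot 5 \left(-30\right) \left(-2\right) = 3 - \left(-2143\right) 300 = 3 - -642900 = 3 + 642900 = 642903$)
$- E = \left(-1\right) 642903 = -642903$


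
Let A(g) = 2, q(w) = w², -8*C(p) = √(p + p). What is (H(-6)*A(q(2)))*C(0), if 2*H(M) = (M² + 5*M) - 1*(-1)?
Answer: 0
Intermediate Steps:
C(p) = -√2*√p/8 (C(p) = -√(p + p)/8 = -√2*√p/8)
H(M) = ½ + M²/2 + 5*M/2 (H(M) = ((M² + 5*M) - 1*(-1))/2 = ((M² + 5*M) + 1)/2 = (1 + M² + 5*M)/2 = ½ + M²/2 + 5*M/2)
(H(-6)*A(q(2)))*C(0) = ((½ + (½)*(-6)² + (5/2)*(-6))*2)*(-√2*√0/8) = ((½ + (½)*36 - 15)*2)*(-⅛*√2*0) = ((½ + 18 - 15)*2)*0 = ((7/2)*2)*0 = 7*0 = 0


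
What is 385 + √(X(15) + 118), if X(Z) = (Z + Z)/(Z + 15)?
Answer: 385 + √119 ≈ 395.91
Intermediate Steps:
X(Z) = 2*Z/(15 + Z) (X(Z) = (2*Z)/(15 + Z) = 2*Z/(15 + Z))
385 + √(X(15) + 118) = 385 + √(2*15/(15 + 15) + 118) = 385 + √(2*15/30 + 118) = 385 + √(2*15*(1/30) + 118) = 385 + √(1 + 118) = 385 + √119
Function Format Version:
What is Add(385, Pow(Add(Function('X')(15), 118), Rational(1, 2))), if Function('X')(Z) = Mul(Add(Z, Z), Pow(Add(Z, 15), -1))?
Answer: Add(385, Pow(119, Rational(1, 2))) ≈ 395.91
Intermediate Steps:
Function('X')(Z) = Mul(2, Z, Pow(Add(15, Z), -1)) (Function('X')(Z) = Mul(Mul(2, Z), Pow(Add(15, Z), -1)) = Mul(2, Z, Pow(Add(15, Z), -1)))
Add(385, Pow(Add(Function('X')(15), 118), Rational(1, 2))) = Add(385, Pow(Add(Mul(2, 15, Pow(Add(15, 15), -1)), 118), Rational(1, 2))) = Add(385, Pow(Add(Mul(2, 15, Pow(30, -1)), 118), Rational(1, 2))) = Add(385, Pow(Add(Mul(2, 15, Rational(1, 30)), 118), Rational(1, 2))) = Add(385, Pow(Add(1, 118), Rational(1, 2))) = Add(385, Pow(119, Rational(1, 2)))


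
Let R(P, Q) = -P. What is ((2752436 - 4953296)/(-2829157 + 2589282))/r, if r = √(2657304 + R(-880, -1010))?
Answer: 110043*√664546/15940797175 ≈ 0.0056275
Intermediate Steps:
r = 2*√664546 (r = √(2657304 - 1*(-880)) = √(2657304 + 880) = √2658184 = 2*√664546 ≈ 1630.4)
((2752436 - 4953296)/(-2829157 + 2589282))/r = ((2752436 - 4953296)/(-2829157 + 2589282))/((2*√664546)) = (-2200860/(-239875))*(√664546/1329092) = (-2200860*(-1/239875))*(√664546/1329092) = 440172*(√664546/1329092)/47975 = 110043*√664546/15940797175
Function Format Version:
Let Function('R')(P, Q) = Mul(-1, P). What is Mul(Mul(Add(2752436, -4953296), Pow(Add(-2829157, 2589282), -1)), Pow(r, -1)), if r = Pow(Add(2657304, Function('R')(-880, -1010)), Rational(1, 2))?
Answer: Mul(Rational(110043, 15940797175), Pow(664546, Rational(1, 2))) ≈ 0.0056275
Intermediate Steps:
r = Mul(2, Pow(664546, Rational(1, 2))) (r = Pow(Add(2657304, Mul(-1, -880)), Rational(1, 2)) = Pow(Add(2657304, 880), Rational(1, 2)) = Pow(2658184, Rational(1, 2)) = Mul(2, Pow(664546, Rational(1, 2))) ≈ 1630.4)
Mul(Mul(Add(2752436, -4953296), Pow(Add(-2829157, 2589282), -1)), Pow(r, -1)) = Mul(Mul(Add(2752436, -4953296), Pow(Add(-2829157, 2589282), -1)), Pow(Mul(2, Pow(664546, Rational(1, 2))), -1)) = Mul(Mul(-2200860, Pow(-239875, -1)), Mul(Rational(1, 1329092), Pow(664546, Rational(1, 2)))) = Mul(Mul(-2200860, Rational(-1, 239875)), Mul(Rational(1, 1329092), Pow(664546, Rational(1, 2)))) = Mul(Rational(440172, 47975), Mul(Rational(1, 1329092), Pow(664546, Rational(1, 2)))) = Mul(Rational(110043, 15940797175), Pow(664546, Rational(1, 2)))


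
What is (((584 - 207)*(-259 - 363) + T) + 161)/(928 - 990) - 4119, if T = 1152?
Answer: -22197/62 ≈ -358.02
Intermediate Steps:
(((584 - 207)*(-259 - 363) + T) + 161)/(928 - 990) - 4119 = (((584 - 207)*(-259 - 363) + 1152) + 161)/(928 - 990) - 4119 = ((377*(-622) + 1152) + 161)/(-62) - 4119 = ((-234494 + 1152) + 161)*(-1/62) - 4119 = (-233342 + 161)*(-1/62) - 4119 = -233181*(-1/62) - 4119 = 233181/62 - 4119 = -22197/62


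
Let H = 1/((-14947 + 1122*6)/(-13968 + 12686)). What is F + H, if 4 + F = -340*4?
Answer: -11203978/8215 ≈ -1363.8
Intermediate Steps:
H = 1282/8215 (H = 1/((-14947 + 6732)/(-1282)) = 1/(-8215*(-1/1282)) = 1/(8215/1282) = 1282/8215 ≈ 0.15606)
F = -1364 (F = -4 - 340*4 = -4 - 1360 = -1364)
F + H = -1364 + 1282/8215 = -11203978/8215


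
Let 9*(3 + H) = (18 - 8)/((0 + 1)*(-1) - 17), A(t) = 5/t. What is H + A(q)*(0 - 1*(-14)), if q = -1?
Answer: -5918/81 ≈ -73.062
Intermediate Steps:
H = -248/81 (H = -3 + ((18 - 8)/((0 + 1)*(-1) - 17))/9 = -3 + (10/(1*(-1) - 17))/9 = -3 + (10/(-1 - 17))/9 = -3 + (10/(-18))/9 = -3 + (10*(-1/18))/9 = -3 + (⅑)*(-5/9) = -3 - 5/81 = -248/81 ≈ -3.0617)
H + A(q)*(0 - 1*(-14)) = -248/81 + (5/(-1))*(0 - 1*(-14)) = -248/81 + (5*(-1))*(0 + 14) = -248/81 - 5*14 = -248/81 - 70 = -5918/81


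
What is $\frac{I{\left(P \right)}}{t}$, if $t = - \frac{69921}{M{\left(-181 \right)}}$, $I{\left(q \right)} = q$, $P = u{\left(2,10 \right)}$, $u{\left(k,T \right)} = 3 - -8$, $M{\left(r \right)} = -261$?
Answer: $\frac{319}{7769} \approx 0.041061$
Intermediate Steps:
$u{\left(k,T \right)} = 11$ ($u{\left(k,T \right)} = 3 + 8 = 11$)
$P = 11$
$t = \frac{7769}{29}$ ($t = - \frac{69921}{-261} = \left(-69921\right) \left(- \frac{1}{261}\right) = \frac{7769}{29} \approx 267.9$)
$\frac{I{\left(P \right)}}{t} = \frac{11}{\frac{7769}{29}} = 11 \cdot \frac{29}{7769} = \frac{319}{7769}$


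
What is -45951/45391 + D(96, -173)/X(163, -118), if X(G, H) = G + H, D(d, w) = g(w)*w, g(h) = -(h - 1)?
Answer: -456142559/680865 ≈ -669.95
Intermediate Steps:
g(h) = 1 - h (g(h) = -(-1 + h) = 1 - h)
D(d, w) = w*(1 - w) (D(d, w) = (1 - w)*w = w*(1 - w))
-45951/45391 + D(96, -173)/X(163, -118) = -45951/45391 + (-173*(1 - 1*(-173)))/(163 - 118) = -45951*1/45391 - 173*(1 + 173)/45 = -45951/45391 - 173*174*(1/45) = -45951/45391 - 30102*1/45 = -45951/45391 - 10034/15 = -456142559/680865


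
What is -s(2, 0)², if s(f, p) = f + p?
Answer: -4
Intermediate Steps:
-s(2, 0)² = -(2 + 0)² = -1*2² = -1*4 = -4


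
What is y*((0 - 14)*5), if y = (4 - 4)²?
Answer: 0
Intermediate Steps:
y = 0 (y = 0² = 0)
y*((0 - 14)*5) = 0*((0 - 14)*5) = 0*(-14*5) = 0*(-70) = 0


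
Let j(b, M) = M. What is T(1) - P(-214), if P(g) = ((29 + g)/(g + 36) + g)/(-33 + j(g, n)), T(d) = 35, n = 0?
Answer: 167683/5874 ≈ 28.547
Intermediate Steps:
P(g) = -g/33 - (29 + g)/(33*(36 + g)) (P(g) = ((29 + g)/(g + 36) + g)/(-33 + 0) = ((29 + g)/(36 + g) + g)/(-33) = ((29 + g)/(36 + g) + g)*(-1/33) = (g + (29 + g)/(36 + g))*(-1/33) = -g/33 - (29 + g)/(33*(36 + g)))
T(1) - P(-214) = 35 - (-29 - 1*(-214)**2 - 37*(-214))/(33*(36 - 214)) = 35 - (-29 - 1*45796 + 7918)/(33*(-178)) = 35 - (-1)*(-29 - 45796 + 7918)/(33*178) = 35 - (-1)*(-37907)/(33*178) = 35 - 1*37907/5874 = 35 - 37907/5874 = 167683/5874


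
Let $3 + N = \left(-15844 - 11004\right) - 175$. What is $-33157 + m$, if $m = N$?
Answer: $-60183$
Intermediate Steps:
$N = -27026$ ($N = -3 - 27023 = -27026$)
$m = -27026$
$-33157 + m = -33157 - 27026 = -60183$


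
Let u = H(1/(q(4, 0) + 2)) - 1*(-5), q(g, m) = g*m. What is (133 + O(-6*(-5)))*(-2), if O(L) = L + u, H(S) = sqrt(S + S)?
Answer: -338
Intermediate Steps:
H(S) = sqrt(2)*sqrt(S) (H(S) = sqrt(2*S) = sqrt(2)*sqrt(S))
u = 6 (u = sqrt(2)*sqrt(1/(4*0 + 2)) - 1*(-5) = sqrt(2)*sqrt(1/(0 + 2)) + 5 = sqrt(2)*sqrt(1/2) + 5 = sqrt(2)*(sqrt(2)/2) + 5 = 1 + 5 = 6)
O(L) = 6 + L (O(L) = L + 6 = 6 + L)
(133 + O(-6*(-5)))*(-2) = (133 + (6 - 6*(-5)))*(-2) = (133 + (6 + 30))*(-2) = (133 + 36)*(-2) = 169*(-2) = -338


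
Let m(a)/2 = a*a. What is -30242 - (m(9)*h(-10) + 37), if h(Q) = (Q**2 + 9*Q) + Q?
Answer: -30279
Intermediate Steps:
m(a) = 2*a**2 (m(a) = 2*(a*a) = 2*a**2)
h(Q) = Q**2 + 10*Q
-30242 - (m(9)*h(-10) + 37) = -30242 - ((2*9**2)*(-10*(10 - 10)) + 37) = -30242 - ((2*81)*(-10*0) + 37) = -30242 - (162*0 + 37) = -30242 - (0 + 37) = -30242 - 1*37 = -30242 - 37 = -30279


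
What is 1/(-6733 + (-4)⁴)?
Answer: -1/6477 ≈ -0.00015439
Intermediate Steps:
1/(-6733 + (-4)⁴) = 1/(-6733 + 256) = 1/(-6477) = -1/6477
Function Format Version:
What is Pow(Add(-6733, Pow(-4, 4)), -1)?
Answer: Rational(-1, 6477) ≈ -0.00015439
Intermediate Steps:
Pow(Add(-6733, Pow(-4, 4)), -1) = Pow(Add(-6733, 256), -1) = Pow(-6477, -1) = Rational(-1, 6477)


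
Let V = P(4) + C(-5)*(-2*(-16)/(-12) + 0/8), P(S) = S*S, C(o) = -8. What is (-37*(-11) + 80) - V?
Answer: 1349/3 ≈ 449.67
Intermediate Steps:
P(S) = S²
V = 112/3 (V = 4² - 8*(-2*(-16)/(-12) + 0/8) = 16 - 8*(32*(-1/12) + 0*(⅛)) = 16 - 8*(-8/3 + 0) = 16 - 8*(-8/3) = 16 + 64/3 = 112/3 ≈ 37.333)
(-37*(-11) + 80) - V = (-37*(-11) + 80) - 1*112/3 = (407 + 80) - 112/3 = 487 - 112/3 = 1349/3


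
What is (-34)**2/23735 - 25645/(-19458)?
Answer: 583883/427230 ≈ 1.3667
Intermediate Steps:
(-34)**2/23735 - 25645/(-19458) = 1156*(1/23735) - 25645*(-1/19458) = 1156/23735 + 1115/846 = 583883/427230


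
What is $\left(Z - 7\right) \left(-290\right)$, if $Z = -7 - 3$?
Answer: $4930$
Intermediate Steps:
$Z = -10$
$\left(Z - 7\right) \left(-290\right) = \left(-10 - 7\right) \left(-290\right) = \left(-17\right) \left(-290\right) = 4930$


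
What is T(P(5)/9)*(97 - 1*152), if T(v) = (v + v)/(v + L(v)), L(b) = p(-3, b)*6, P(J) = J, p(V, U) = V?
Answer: 550/157 ≈ 3.5032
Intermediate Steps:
L(b) = -18 (L(b) = -3*6 = -18)
T(v) = 2*v/(-18 + v) (T(v) = (v + v)/(v - 18) = (2*v)/(-18 + v) = 2*v/(-18 + v))
T(P(5)/9)*(97 - 1*152) = (2*(5/9)/(-18 + 5/9))*(97 - 1*152) = (2*(5*(1/9))/(-18 + 5*(1/9)))*(97 - 152) = (2*(5/9)/(-18 + 5/9))*(-55) = (2*(5/9)/(-157/9))*(-55) = (2*(5/9)*(-9/157))*(-55) = -10/157*(-55) = 550/157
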